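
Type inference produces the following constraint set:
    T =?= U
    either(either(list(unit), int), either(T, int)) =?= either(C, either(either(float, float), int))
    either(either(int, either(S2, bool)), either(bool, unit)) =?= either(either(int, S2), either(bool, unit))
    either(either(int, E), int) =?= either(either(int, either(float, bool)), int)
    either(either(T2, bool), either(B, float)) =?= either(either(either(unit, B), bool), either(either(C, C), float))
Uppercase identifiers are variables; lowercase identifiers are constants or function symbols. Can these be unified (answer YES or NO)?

Bind T := U; substituting into the one remaining equation that mentions T gives: either(either(list(unit), int), either(U, int)) =?= either(C, either(either(float, float), int)).
Decompose either/2: either(list(unit), int) =?= C,  either(U, int) =?= either(either(float, float), int).
Bind C := either(list(unit), int); substituting into the one remaining equation that mentions C gives: either(either(T2, bool), either(B, float)) =?= either(either(either(unit, B), bool), either(either(either(list(unit), int), either(list(unit), int)), float)).
Decompose either/2: U =?= either(float, float),  int =?= int.
Bind U := either(float, float); no other remaining equation mentions U. Substituting into the earlier binding gives T := either(float, float).
Delete trivial equation int =?= int.
Decompose either/2: either(int, either(S2, bool)) =?= either(int, S2),  either(bool, unit) =?= either(bool, unit).
Decompose either/2: int =?= int,  either(S2, bool) =?= S2.
Delete trivial equation int =?= int.
Occurs check fails: S2 occurs in either(S2, bool); the equation S2 =?= either(S2, bool) has no finite solution.

NO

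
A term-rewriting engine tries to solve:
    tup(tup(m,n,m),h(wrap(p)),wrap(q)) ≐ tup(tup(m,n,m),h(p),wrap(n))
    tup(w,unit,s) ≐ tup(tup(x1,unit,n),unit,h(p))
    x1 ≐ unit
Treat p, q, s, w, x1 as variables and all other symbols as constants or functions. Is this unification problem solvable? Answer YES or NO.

Decompose tup/3: tup(m,n,m) ≐ tup(m,n,m),  h(wrap(p)) ≐ h(p),  wrap(q) ≐ wrap(n).
Delete trivial equation tup(m,n,m) ≐ tup(m,n,m).
Decompose h/1: wrap(p) ≐ p.
Occurs check fails: p occurs in wrap(p); the equation p ≐ wrap(p) has no finite solution.

NO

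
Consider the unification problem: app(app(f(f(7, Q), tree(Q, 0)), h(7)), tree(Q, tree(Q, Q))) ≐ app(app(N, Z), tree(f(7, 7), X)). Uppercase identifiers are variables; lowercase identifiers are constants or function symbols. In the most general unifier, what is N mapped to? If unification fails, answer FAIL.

f(f(7, f(7, 7)), tree(f(7, 7), 0))

Decompose app/2: app(f(f(7, Q), tree(Q, 0)), h(7)) ≐ app(N, Z),  tree(Q, tree(Q, Q)) ≐ tree(f(7, 7), X).
Decompose app/2: f(f(7, Q), tree(Q, 0)) ≐ N,  h(7) ≐ Z.
Bind N := f(f(7, Q), tree(Q, 0)); no other remaining equation mentions N.
Bind Z := h(7); no other remaining equation mentions Z.
Decompose tree/2: Q ≐ f(7, 7),  tree(Q, Q) ≐ X.
Bind Q := f(7, 7); substituting into the remaining equation gives: tree(f(7, 7), f(7, 7)) ≐ X. Substituting into the earlier binding gives N := f(f(7, f(7, 7)), tree(f(7, 7), 0)).
Bind X := tree(f(7, 7), f(7, 7)).
MGU = { N := f(f(7, f(7, 7)), tree(f(7, 7), 0)), Z := h(7), Q := f(7, 7), X := tree(f(7, 7), f(7, 7)) }, so N := f(f(7, f(7, 7)), tree(f(7, 7), 0)).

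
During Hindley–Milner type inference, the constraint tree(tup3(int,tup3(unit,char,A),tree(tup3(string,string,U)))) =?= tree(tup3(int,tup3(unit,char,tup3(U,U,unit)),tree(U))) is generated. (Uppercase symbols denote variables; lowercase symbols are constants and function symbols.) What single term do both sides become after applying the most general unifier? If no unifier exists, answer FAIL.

FAIL

Decompose tree/1: tup3(int,tup3(unit,char,A),tree(tup3(string,string,U))) =?= tup3(int,tup3(unit,char,tup3(U,U,unit)),tree(U)).
Decompose tup3/3: int =?= int,  tup3(unit,char,A) =?= tup3(unit,char,tup3(U,U,unit)),  tree(tup3(string,string,U)) =?= tree(U).
Delete trivial equation int =?= int.
Decompose tup3/3: unit =?= unit,  char =?= char,  A =?= tup3(U,U,unit).
Delete trivial equation unit =?= unit.
Delete trivial equation char =?= char.
Bind A := tup3(U,U,unit); no other remaining equation mentions A.
Decompose tree/1: tup3(string,string,U) =?= U.
Occurs check fails: U occurs in tup3(string,string,U); the equation U =?= tup3(string,string,U) has no finite solution.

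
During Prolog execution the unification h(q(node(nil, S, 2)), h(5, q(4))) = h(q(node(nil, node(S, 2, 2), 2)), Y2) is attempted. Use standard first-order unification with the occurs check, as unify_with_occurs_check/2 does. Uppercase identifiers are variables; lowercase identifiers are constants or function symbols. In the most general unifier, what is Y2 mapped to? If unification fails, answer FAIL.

FAIL

Decompose h/2: q(node(nil, S, 2)) = q(node(nil, node(S, 2, 2), 2)),  h(5, q(4)) = Y2.
Decompose q/1: node(nil, S, 2) = node(nil, node(S, 2, 2), 2).
Decompose node/3: nil = nil,  S = node(S, 2, 2),  2 = 2.
Delete trivial equation nil = nil.
Occurs check fails: S occurs in node(S, 2, 2); the equation S = node(S, 2, 2) has no finite solution.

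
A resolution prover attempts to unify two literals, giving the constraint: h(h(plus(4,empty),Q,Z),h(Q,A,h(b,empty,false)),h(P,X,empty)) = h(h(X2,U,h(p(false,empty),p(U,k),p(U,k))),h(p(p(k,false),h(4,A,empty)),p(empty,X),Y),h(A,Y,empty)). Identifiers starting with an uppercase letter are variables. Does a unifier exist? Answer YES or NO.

YES

Decompose h/3: h(plus(4,empty),Q,Z) = h(X2,U,h(p(false,empty),p(U,k),p(U,k))),  h(Q,A,h(b,empty,false)) = h(p(p(k,false),h(4,A,empty)),p(empty,X),Y),  h(P,X,empty) = h(A,Y,empty).
Decompose h/3: plus(4,empty) = X2,  Q = U,  Z = h(p(false,empty),p(U,k),p(U,k)).
Bind X2 := plus(4,empty); no other remaining equation mentions X2.
Bind Q := U; substituting into the one remaining equation that mentions Q gives: h(U,A,h(b,empty,false)) = h(p(p(k,false),h(4,A,empty)),p(empty,X),Y).
Bind Z := h(p(false,empty),p(U,k),p(U,k)); no other remaining equation mentions Z.
Decompose h/3: U = p(p(k,false),h(4,A,empty)),  A = p(empty,X),  h(b,empty,false) = Y.
Bind U := p(p(k,false),h(4,A,empty)); no other remaining equation mentions U. Substituting into the earlier bindings gives Q := p(p(k,false),h(4,A,empty)), Z := h(p(false,empty),p(p(p(k,false),h(4,A,empty)),k),p(p(p(k,false),h(4,A,empty)),k)).
Bind A := p(empty,X); substituting into the one remaining equation that mentions A gives: h(P,X,empty) = h(p(empty,X),Y,empty). Substituting into the earlier bindings gives Q := p(p(k,false),h(4,p(empty,X),empty)), Z := h(p(false,empty),p(p(p(k,false),h(4,p(empty,X),empty)),k),p(p(p(k,false),h(4,p(empty,X),empty)),k)), U := p(p(k,false),h(4,p(empty,X),empty)).
Bind Y := h(b,empty,false); substituting into the remaining equation gives: h(P,X,empty) = h(p(empty,X),h(b,empty,false),empty).
Decompose h/3: P = p(empty,X),  X = h(b,empty,false),  empty = empty.
Bind P := p(empty,X); no other remaining equation mentions P.
Bind X := h(b,empty,false); no other remaining equation mentions X. Substituting into the earlier bindings gives Q := p(p(k,false),h(4,p(empty,h(b,empty,false)),empty)), Z := h(p(false,empty),p(p(p(k,false),h(4,p(empty,h(b,empty,false)),empty)),k),p(p(p(k,false),h(4,p(empty,h(b,empty,false)),empty)),k)), U := p(p(k,false),h(4,p(empty,h(b,empty,false)),empty)), A := p(empty,h(b,empty,false)), P := p(empty,h(b,empty,false)).
Delete trivial equation empty = empty.
No equations remain and no clash or occurs-check failure arose, so a unifier exists.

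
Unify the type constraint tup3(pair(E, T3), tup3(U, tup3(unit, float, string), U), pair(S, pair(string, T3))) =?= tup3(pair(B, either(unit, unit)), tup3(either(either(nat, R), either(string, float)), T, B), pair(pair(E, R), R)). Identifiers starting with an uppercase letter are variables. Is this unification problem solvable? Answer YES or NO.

Decompose tup3/3: pair(E, T3) =?= pair(B, either(unit, unit)),  tup3(U, tup3(unit, float, string), U) =?= tup3(either(either(nat, R), either(string, float)), T, B),  pair(S, pair(string, T3)) =?= pair(pair(E, R), R).
Decompose pair/2: E =?= B,  T3 =?= either(unit, unit).
Bind E := B; substituting into the one remaining equation that mentions E gives: pair(S, pair(string, T3)) =?= pair(pair(B, R), R).
Bind T3 := either(unit, unit); substituting into the one remaining equation that mentions T3 gives: pair(S, pair(string, either(unit, unit))) =?= pair(pair(B, R), R).
Decompose tup3/3: U =?= either(either(nat, R), either(string, float)),  tup3(unit, float, string) =?= T,  U =?= B.
Bind U := either(either(nat, R), either(string, float)); substituting into the one remaining equation that mentions U gives: either(either(nat, R), either(string, float)) =?= B.
Bind T := tup3(unit, float, string); no other remaining equation mentions T.
Bind B := either(either(nat, R), either(string, float)); substituting into the remaining equation gives: pair(S, pair(string, either(unit, unit))) =?= pair(pair(either(either(nat, R), either(string, float)), R), R). Substituting into the earlier binding gives E := either(either(nat, R), either(string, float)).
Decompose pair/2: S =?= pair(either(either(nat, R), either(string, float)), R),  pair(string, either(unit, unit)) =?= R.
Bind S := pair(either(either(nat, R), either(string, float)), R); no other remaining equation mentions S.
Bind R := pair(string, either(unit, unit)). Substituting into the earlier bindings gives E := either(either(nat, pair(string, either(unit, unit))), either(string, float)), U := either(either(nat, pair(string, either(unit, unit))), either(string, float)), B := either(either(nat, pair(string, either(unit, unit))), either(string, float)), S := pair(either(either(nat, pair(string, either(unit, unit))), either(string, float)), pair(string, either(unit, unit))).
No equations remain and no clash or occurs-check failure arose, so a unifier exists.

YES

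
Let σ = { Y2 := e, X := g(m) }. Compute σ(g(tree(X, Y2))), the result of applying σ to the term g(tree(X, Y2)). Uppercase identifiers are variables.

Replace each occurrence of Y2 with e.
Replace each occurrence of X with g(m).
Result: g(tree(g(m), e)).

g(tree(g(m), e))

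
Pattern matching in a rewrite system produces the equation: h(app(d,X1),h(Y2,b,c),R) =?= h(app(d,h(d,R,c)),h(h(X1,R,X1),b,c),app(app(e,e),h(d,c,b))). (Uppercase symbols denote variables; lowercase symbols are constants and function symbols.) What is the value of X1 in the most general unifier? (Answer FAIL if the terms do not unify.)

h(d,app(app(e,e),h(d,c,b)),c)

Decompose h/3: app(d,X1) =?= app(d,h(d,R,c)),  h(Y2,b,c) =?= h(h(X1,R,X1),b,c),  R =?= app(app(e,e),h(d,c,b)).
Decompose app/2: d =?= d,  X1 =?= h(d,R,c).
Delete trivial equation d =?= d.
Bind X1 := h(d,R,c); substituting into the one remaining equation that mentions X1 gives: h(Y2,b,c) =?= h(h(h(d,R,c),R,h(d,R,c)),b,c).
Decompose h/3: Y2 =?= h(h(d,R,c),R,h(d,R,c)),  b =?= b,  c =?= c.
Bind Y2 := h(h(d,R,c),R,h(d,R,c)); no other remaining equation mentions Y2.
Delete trivial equation b =?= b.
Delete trivial equation c =?= c.
Bind R := app(app(e,e),h(d,c,b)). Substituting into the earlier bindings gives X1 := h(d,app(app(e,e),h(d,c,b)),c), Y2 := h(h(d,app(app(e,e),h(d,c,b)),c),app(app(e,e),h(d,c,b)),h(d,app(app(e,e),h(d,c,b)),c)).
MGU = { X1 ↦ h(d,app(app(e,e),h(d,c,b)),c), Y2 ↦ h(h(d,app(app(e,e),h(d,c,b)),c),app(app(e,e),h(d,c,b)),h(d,app(app(e,e),h(d,c,b)),c)), R ↦ app(app(e,e),h(d,c,b)) }, so X1 ↦ h(d,app(app(e,e),h(d,c,b)),c).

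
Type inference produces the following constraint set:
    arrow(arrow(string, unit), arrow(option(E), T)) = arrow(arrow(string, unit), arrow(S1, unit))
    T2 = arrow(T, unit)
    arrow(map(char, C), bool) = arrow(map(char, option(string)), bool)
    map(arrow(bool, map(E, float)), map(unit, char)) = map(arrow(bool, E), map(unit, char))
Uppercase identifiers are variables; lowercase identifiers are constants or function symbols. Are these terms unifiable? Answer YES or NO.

NO

Decompose arrow/2: arrow(string, unit) = arrow(string, unit),  arrow(option(E), T) = arrow(S1, unit).
Delete trivial equation arrow(string, unit) = arrow(string, unit).
Decompose arrow/2: option(E) = S1,  T = unit.
Bind S1 := option(E); no other remaining equation mentions S1.
Bind T := unit; substituting into the one remaining equation that mentions T gives: T2 = arrow(unit, unit).
Bind T2 := arrow(unit, unit); no other remaining equation mentions T2.
Decompose arrow/2: map(char, C) = map(char, option(string)),  bool = bool.
Decompose map/2: char = char,  C = option(string).
Delete trivial equation char = char.
Bind C := option(string); no other remaining equation mentions C.
Delete trivial equation bool = bool.
Decompose map/2: arrow(bool, map(E, float)) = arrow(bool, E),  map(unit, char) = map(unit, char).
Decompose arrow/2: bool = bool,  map(E, float) = E.
Delete trivial equation bool = bool.
Occurs check fails: E occurs in map(E, float); the equation E = map(E, float) has no finite solution.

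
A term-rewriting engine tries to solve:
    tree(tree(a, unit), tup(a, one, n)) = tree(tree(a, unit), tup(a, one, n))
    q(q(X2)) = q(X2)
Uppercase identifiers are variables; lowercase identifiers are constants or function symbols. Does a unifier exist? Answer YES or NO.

Delete trivial equation tree(tree(a, unit), tup(a, one, n)) = tree(tree(a, unit), tup(a, one, n)).
Decompose q/1: q(X2) = X2.
Occurs check fails: X2 occurs in q(X2); the equation X2 = q(X2) has no finite solution.

NO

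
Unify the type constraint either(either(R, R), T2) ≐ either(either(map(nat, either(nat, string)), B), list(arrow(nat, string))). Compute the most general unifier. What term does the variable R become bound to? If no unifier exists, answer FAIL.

map(nat, either(nat, string))

Decompose either/2: either(R, R) ≐ either(map(nat, either(nat, string)), B),  T2 ≐ list(arrow(nat, string)).
Decompose either/2: R ≐ map(nat, either(nat, string)),  R ≐ B.
Bind R := map(nat, either(nat, string)); substituting into the one remaining equation that mentions R gives: map(nat, either(nat, string)) ≐ B.
Bind B := map(nat, either(nat, string)); no other remaining equation mentions B.
Bind T2 := list(arrow(nat, string)).
MGU = { R -> map(nat, either(nat, string)), B -> map(nat, either(nat, string)), T2 -> list(arrow(nat, string)) }, so R -> map(nat, either(nat, string)).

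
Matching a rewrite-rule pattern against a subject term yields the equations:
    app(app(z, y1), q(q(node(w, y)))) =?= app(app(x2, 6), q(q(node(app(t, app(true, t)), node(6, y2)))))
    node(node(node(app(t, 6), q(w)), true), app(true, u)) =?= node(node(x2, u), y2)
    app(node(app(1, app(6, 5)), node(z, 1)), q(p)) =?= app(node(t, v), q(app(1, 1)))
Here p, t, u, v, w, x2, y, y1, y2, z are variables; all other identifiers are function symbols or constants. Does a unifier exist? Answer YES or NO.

Decompose app/2: app(z, y1) =?= app(x2, 6),  q(q(node(w, y))) =?= q(q(node(app(t, app(true, t)), node(6, y2)))).
Decompose app/2: z =?= x2,  y1 =?= 6.
Bind z := x2; substituting into the one remaining equation that mentions z gives: app(node(app(1, app(6, 5)), node(x2, 1)), q(p)) =?= app(node(t, v), q(app(1, 1))).
Bind y1 := 6; no other remaining equation mentions y1.
Decompose q/1: q(node(w, y)) =?= q(node(app(t, app(true, t)), node(6, y2))).
Decompose q/1: node(w, y) =?= node(app(t, app(true, t)), node(6, y2)).
Decompose node/2: w =?= app(t, app(true, t)),  y =?= node(6, y2).
Bind w := app(t, app(true, t)); substituting into the one remaining equation that mentions w gives: node(node(node(app(t, 6), q(app(t, app(true, t)))), true), app(true, u)) =?= node(node(x2, u), y2).
Bind y := node(6, y2); no other remaining equation mentions y.
Decompose node/2: node(node(app(t, 6), q(app(t, app(true, t)))), true) =?= node(x2, u),  app(true, u) =?= y2.
Decompose node/2: node(app(t, 6), q(app(t, app(true, t)))) =?= x2,  true =?= u.
Bind x2 := node(app(t, 6), q(app(t, app(true, t)))); substituting into the one remaining equation that mentions x2 gives: app(node(app(1, app(6, 5)), node(node(app(t, 6), q(app(t, app(true, t)))), 1)), q(p)) =?= app(node(t, v), q(app(1, 1))). Substituting into the earlier binding gives z := node(app(t, 6), q(app(t, app(true, t)))).
Bind u := true; substituting into the one remaining equation that mentions u gives: app(true, true) =?= y2.
Bind y2 := app(true, true); no other remaining equation mentions y2. Substituting into the earlier binding gives y := node(6, app(true, true)).
Decompose app/2: node(app(1, app(6, 5)), node(node(app(t, 6), q(app(t, app(true, t)))), 1)) =?= node(t, v),  q(p) =?= q(app(1, 1)).
Decompose node/2: app(1, app(6, 5)) =?= t,  node(node(app(t, 6), q(app(t, app(true, t)))), 1) =?= v.
Bind t := app(1, app(6, 5)); substituting into the one remaining equation that mentions t gives: node(node(app(app(1, app(6, 5)), 6), q(app(app(1, app(6, 5)), app(true, app(1, app(6, 5)))))), 1) =?= v. Substituting into the earlier bindings gives z := node(app(app(1, app(6, 5)), 6), q(app(app(1, app(6, 5)), app(true, app(1, app(6, 5)))))), w := app(app(1, app(6, 5)), app(true, app(1, app(6, 5)))), x2 := node(app(app(1, app(6, 5)), 6), q(app(app(1, app(6, 5)), app(true, app(1, app(6, 5)))))).
Bind v := node(node(app(app(1, app(6, 5)), 6), q(app(app(1, app(6, 5)), app(true, app(1, app(6, 5)))))), 1); no other remaining equation mentions v.
Decompose q/1: p =?= app(1, 1).
Bind p := app(1, 1).
No equations remain and no clash or occurs-check failure arose, so a unifier exists.

YES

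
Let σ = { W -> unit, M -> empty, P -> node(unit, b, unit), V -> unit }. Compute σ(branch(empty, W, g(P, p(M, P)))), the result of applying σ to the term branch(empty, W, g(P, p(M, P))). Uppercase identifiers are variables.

Replace each occurrence of W with unit.
Replace each occurrence of M with empty.
Replace each occurrence of P with node(unit, b, unit).
Result: branch(empty, unit, g(node(unit, b, unit), p(empty, node(unit, b, unit)))).

branch(empty, unit, g(node(unit, b, unit), p(empty, node(unit, b, unit))))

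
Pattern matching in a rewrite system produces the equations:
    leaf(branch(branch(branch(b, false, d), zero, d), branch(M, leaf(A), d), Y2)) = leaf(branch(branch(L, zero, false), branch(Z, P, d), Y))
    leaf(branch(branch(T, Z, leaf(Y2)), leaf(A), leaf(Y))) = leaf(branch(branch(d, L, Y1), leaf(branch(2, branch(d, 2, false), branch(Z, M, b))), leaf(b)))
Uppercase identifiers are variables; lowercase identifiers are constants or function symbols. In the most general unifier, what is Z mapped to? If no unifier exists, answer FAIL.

FAIL

Decompose leaf/1: branch(branch(branch(b, false, d), zero, d), branch(M, leaf(A), d), Y2) = branch(branch(L, zero, false), branch(Z, P, d), Y).
Decompose branch/3: branch(branch(b, false, d), zero, d) = branch(L, zero, false),  branch(M, leaf(A), d) = branch(Z, P, d),  Y2 = Y.
Decompose branch/3: branch(b, false, d) = L,  zero = zero,  d = false.
Bind L := branch(b, false, d); substituting into the one remaining equation that mentions L gives: leaf(branch(branch(T, Z, leaf(Y2)), leaf(A), leaf(Y))) = leaf(branch(branch(d, branch(b, false, d), Y1), leaf(branch(2, branch(d, 2, false), branch(Z, M, b))), leaf(b))).
Delete trivial equation zero = zero.
Clash: constants d and false differ; no unifier exists.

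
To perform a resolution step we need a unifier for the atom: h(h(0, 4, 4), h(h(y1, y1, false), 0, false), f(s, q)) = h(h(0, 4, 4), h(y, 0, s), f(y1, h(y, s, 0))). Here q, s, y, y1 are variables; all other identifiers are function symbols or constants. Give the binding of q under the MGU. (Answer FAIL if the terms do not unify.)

h(h(false, false, false), false, 0)

Decompose h/3: h(0, 4, 4) = h(0, 4, 4),  h(h(y1, y1, false), 0, false) = h(y, 0, s),  f(s, q) = f(y1, h(y, s, 0)).
Delete trivial equation h(0, 4, 4) = h(0, 4, 4).
Decompose h/3: h(y1, y1, false) = y,  0 = 0,  false = s.
Bind y := h(y1, y1, false); substituting into the one remaining equation that mentions y gives: f(s, q) = f(y1, h(h(y1, y1, false), s, 0)).
Delete trivial equation 0 = 0.
Bind s := false; substituting into the remaining equation gives: f(false, q) = f(y1, h(h(y1, y1, false), false, 0)).
Decompose f/2: false = y1,  q = h(h(y1, y1, false), false, 0).
Bind y1 := false; substituting into the remaining equation gives: q = h(h(false, false, false), false, 0). Substituting into the earlier binding gives y := h(false, false, false).
Bind q := h(h(false, false, false), false, 0).
MGU = { y := h(false, false, false), s := false, y1 := false, q := h(h(false, false, false), false, 0) }, so q := h(h(false, false, false), false, 0).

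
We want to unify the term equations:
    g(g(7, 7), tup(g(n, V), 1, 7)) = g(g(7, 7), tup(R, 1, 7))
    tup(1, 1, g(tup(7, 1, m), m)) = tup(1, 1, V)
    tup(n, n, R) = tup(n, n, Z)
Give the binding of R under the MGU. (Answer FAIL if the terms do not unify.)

g(n, g(tup(7, 1, m), m))

Decompose g/2: g(7, 7) = g(7, 7),  tup(g(n, V), 1, 7) = tup(R, 1, 7).
Delete trivial equation g(7, 7) = g(7, 7).
Decompose tup/3: g(n, V) = R,  1 = 1,  7 = 7.
Bind R := g(n, V); substituting into the one remaining equation that mentions R gives: tup(n, n, g(n, V)) = tup(n, n, Z).
Delete trivial equation 1 = 1.
Delete trivial equation 7 = 7.
Decompose tup/3: 1 = 1,  1 = 1,  g(tup(7, 1, m), m) = V.
Delete trivial equation 1 = 1.
Delete trivial equation 1 = 1.
Bind V := g(tup(7, 1, m), m); substituting into the remaining equation gives: tup(n, n, g(n, g(tup(7, 1, m), m))) = tup(n, n, Z). Substituting into the earlier binding gives R := g(n, g(tup(7, 1, m), m)).
Decompose tup/3: n = n,  n = n,  g(n, g(tup(7, 1, m), m)) = Z.
Delete trivial equation n = n.
Delete trivial equation n = n.
Bind Z := g(n, g(tup(7, 1, m), m)).
MGU = { R -> g(n, g(tup(7, 1, m), m)), V -> g(tup(7, 1, m), m), Z -> g(n, g(tup(7, 1, m), m)) }, so R -> g(n, g(tup(7, 1, m), m)).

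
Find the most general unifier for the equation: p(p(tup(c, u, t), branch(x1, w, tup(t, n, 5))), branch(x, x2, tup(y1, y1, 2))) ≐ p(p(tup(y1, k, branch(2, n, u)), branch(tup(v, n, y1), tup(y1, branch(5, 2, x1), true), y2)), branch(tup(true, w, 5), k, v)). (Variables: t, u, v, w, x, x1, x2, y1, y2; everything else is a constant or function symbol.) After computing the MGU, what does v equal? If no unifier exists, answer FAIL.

Decompose p/2: p(tup(c, u, t), branch(x1, w, tup(t, n, 5))) ≐ p(tup(y1, k, branch(2, n, u)), branch(tup(v, n, y1), tup(y1, branch(5, 2, x1), true), y2)),  branch(x, x2, tup(y1, y1, 2)) ≐ branch(tup(true, w, 5), k, v).
Decompose p/2: tup(c, u, t) ≐ tup(y1, k, branch(2, n, u)),  branch(x1, w, tup(t, n, 5)) ≐ branch(tup(v, n, y1), tup(y1, branch(5, 2, x1), true), y2).
Decompose tup/3: c ≐ y1,  u ≐ k,  t ≐ branch(2, n, u).
Bind y1 := c; substituting into the 2 remaining equations that mention y1 gives: branch(x1, w, tup(t, n, 5)) ≐ branch(tup(v, n, c), tup(c, branch(5, 2, x1), true), y2),  branch(x, x2, tup(c, c, 2)) ≐ branch(tup(true, w, 5), k, v).
Bind u := k; substituting into the one remaining equation that mentions u gives: t ≐ branch(2, n, k).
Bind t := branch(2, n, k); substituting into the one remaining equation that mentions t gives: branch(x1, w, tup(branch(2, n, k), n, 5)) ≐ branch(tup(v, n, c), tup(c, branch(5, 2, x1), true), y2).
Decompose branch/3: x1 ≐ tup(v, n, c),  w ≐ tup(c, branch(5, 2, x1), true),  tup(branch(2, n, k), n, 5) ≐ y2.
Bind x1 := tup(v, n, c); substituting into the one remaining equation that mentions x1 gives: w ≐ tup(c, branch(5, 2, tup(v, n, c)), true).
Bind w := tup(c, branch(5, 2, tup(v, n, c)), true); substituting into the one remaining equation that mentions w gives: branch(x, x2, tup(c, c, 2)) ≐ branch(tup(true, tup(c, branch(5, 2, tup(v, n, c)), true), 5), k, v).
Bind y2 := tup(branch(2, n, k), n, 5); no other remaining equation mentions y2.
Decompose branch/3: x ≐ tup(true, tup(c, branch(5, 2, tup(v, n, c)), true), 5),  x2 ≐ k,  tup(c, c, 2) ≐ v.
Bind x := tup(true, tup(c, branch(5, 2, tup(v, n, c)), true), 5); no other remaining equation mentions x.
Bind x2 := k; no other remaining equation mentions x2.
Bind v := tup(c, c, 2). Substituting into the earlier bindings gives x1 := tup(tup(c, c, 2), n, c), w := tup(c, branch(5, 2, tup(tup(c, c, 2), n, c)), true), x := tup(true, tup(c, branch(5, 2, tup(tup(c, c, 2), n, c)), true), 5).
MGU = { y1 -> c, u -> k, t -> branch(2, n, k), x1 -> tup(tup(c, c, 2), n, c), w -> tup(c, branch(5, 2, tup(tup(c, c, 2), n, c)), true), y2 -> tup(branch(2, n, k), n, 5), x -> tup(true, tup(c, branch(5, 2, tup(tup(c, c, 2), n, c)), true), 5), x2 -> k, v -> tup(c, c, 2) }, so v -> tup(c, c, 2).

tup(c, c, 2)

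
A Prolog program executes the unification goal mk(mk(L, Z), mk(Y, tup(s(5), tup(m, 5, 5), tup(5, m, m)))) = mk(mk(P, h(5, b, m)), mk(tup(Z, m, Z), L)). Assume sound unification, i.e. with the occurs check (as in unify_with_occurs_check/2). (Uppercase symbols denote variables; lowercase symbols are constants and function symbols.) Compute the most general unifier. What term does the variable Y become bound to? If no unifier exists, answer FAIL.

tup(h(5, b, m), m, h(5, b, m))

Decompose mk/2: mk(L, Z) = mk(P, h(5, b, m)),  mk(Y, tup(s(5), tup(m, 5, 5), tup(5, m, m))) = mk(tup(Z, m, Z), L).
Decompose mk/2: L = P,  Z = h(5, b, m).
Bind L := P; substituting into the one remaining equation that mentions L gives: mk(Y, tup(s(5), tup(m, 5, 5), tup(5, m, m))) = mk(tup(Z, m, Z), P).
Bind Z := h(5, b, m); substituting into the remaining equation gives: mk(Y, tup(s(5), tup(m, 5, 5), tup(5, m, m))) = mk(tup(h(5, b, m), m, h(5, b, m)), P).
Decompose mk/2: Y = tup(h(5, b, m), m, h(5, b, m)),  tup(s(5), tup(m, 5, 5), tup(5, m, m)) = P.
Bind Y := tup(h(5, b, m), m, h(5, b, m)); no other remaining equation mentions Y.
Bind P := tup(s(5), tup(m, 5, 5), tup(5, m, m)). Substituting into the earlier binding gives L := tup(s(5), tup(m, 5, 5), tup(5, m, m)).
MGU = { L ↦ tup(s(5), tup(m, 5, 5), tup(5, m, m)), Z ↦ h(5, b, m), Y ↦ tup(h(5, b, m), m, h(5, b, m)), P ↦ tup(s(5), tup(m, 5, 5), tup(5, m, m)) }, so Y ↦ tup(h(5, b, m), m, h(5, b, m)).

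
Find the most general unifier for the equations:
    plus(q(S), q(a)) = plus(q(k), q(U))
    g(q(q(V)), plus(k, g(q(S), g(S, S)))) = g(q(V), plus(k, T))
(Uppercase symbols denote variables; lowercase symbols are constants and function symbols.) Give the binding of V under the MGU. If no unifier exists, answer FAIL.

FAIL

Decompose plus/2: q(S) = q(k),  q(a) = q(U).
Decompose q/1: S = k.
Bind S := k; substituting into the one remaining equation that mentions S gives: g(q(q(V)), plus(k, g(q(k), g(k, k)))) = g(q(V), plus(k, T)).
Decompose q/1: a = U.
Bind U := a; no other remaining equation mentions U.
Decompose g/2: q(q(V)) = q(V),  plus(k, g(q(k), g(k, k))) = plus(k, T).
Decompose q/1: q(V) = V.
Occurs check fails: V occurs in q(V); the equation V = q(V) has no finite solution.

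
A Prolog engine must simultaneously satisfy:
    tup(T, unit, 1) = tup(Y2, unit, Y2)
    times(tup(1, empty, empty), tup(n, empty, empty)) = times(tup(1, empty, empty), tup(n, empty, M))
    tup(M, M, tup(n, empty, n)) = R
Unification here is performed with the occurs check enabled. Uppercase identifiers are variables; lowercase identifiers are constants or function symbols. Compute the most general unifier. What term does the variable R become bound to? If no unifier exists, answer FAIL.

Decompose tup/3: T = Y2,  unit = unit,  1 = Y2.
Bind T := Y2; no other remaining equation mentions T.
Delete trivial equation unit = unit.
Bind Y2 := 1; no other remaining equation mentions Y2. Substituting into the earlier binding gives T := 1.
Decompose times/2: tup(1, empty, empty) = tup(1, empty, empty),  tup(n, empty, empty) = tup(n, empty, M).
Delete trivial equation tup(1, empty, empty) = tup(1, empty, empty).
Decompose tup/3: n = n,  empty = empty,  empty = M.
Delete trivial equation n = n.
Delete trivial equation empty = empty.
Bind M := empty; substituting into the remaining equation gives: tup(empty, empty, tup(n, empty, n)) = R.
Bind R := tup(empty, empty, tup(n, empty, n)).
MGU = { T = 1, Y2 = 1, M = empty, R = tup(empty, empty, tup(n, empty, n)) }, so R = tup(empty, empty, tup(n, empty, n)).

tup(empty, empty, tup(n, empty, n))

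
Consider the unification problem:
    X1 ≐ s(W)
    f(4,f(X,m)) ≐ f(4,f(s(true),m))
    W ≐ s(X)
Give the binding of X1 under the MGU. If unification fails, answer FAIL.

Bind X1 := s(W); no other remaining equation mentions X1.
Decompose f/2: 4 ≐ 4,  f(X,m) ≐ f(s(true),m).
Delete trivial equation 4 ≐ 4.
Decompose f/2: X ≐ s(true),  m ≐ m.
Bind X := s(true); substituting into the one remaining equation that mentions X gives: W ≐ s(s(true)).
Delete trivial equation m ≐ m.
Bind W := s(s(true)). Substituting into the earlier binding gives X1 := s(s(s(true))).
MGU = { X1 := s(s(s(true))), X := s(true), W := s(s(true)) }, so X1 := s(s(s(true))).

s(s(s(true)))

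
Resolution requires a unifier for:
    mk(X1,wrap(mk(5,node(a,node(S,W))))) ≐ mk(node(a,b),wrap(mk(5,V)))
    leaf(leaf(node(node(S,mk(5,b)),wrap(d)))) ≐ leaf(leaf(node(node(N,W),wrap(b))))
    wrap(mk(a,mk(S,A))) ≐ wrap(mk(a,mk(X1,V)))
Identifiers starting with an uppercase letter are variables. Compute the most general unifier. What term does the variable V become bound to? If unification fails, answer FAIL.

FAIL

Decompose mk/2: X1 ≐ node(a,b),  wrap(mk(5,node(a,node(S,W)))) ≐ wrap(mk(5,V)).
Bind X1 := node(a,b); substituting into the one remaining equation that mentions X1 gives: wrap(mk(a,mk(S,A))) ≐ wrap(mk(a,mk(node(a,b),V))).
Decompose wrap/1: mk(5,node(a,node(S,W))) ≐ mk(5,V).
Decompose mk/2: 5 ≐ 5,  node(a,node(S,W)) ≐ V.
Delete trivial equation 5 ≐ 5.
Bind V := node(a,node(S,W)); substituting into the one remaining equation that mentions V gives: wrap(mk(a,mk(S,A))) ≐ wrap(mk(a,mk(node(a,b),node(a,node(S,W))))).
Decompose leaf/1: leaf(node(node(S,mk(5,b)),wrap(d))) ≐ leaf(node(node(N,W),wrap(b))).
Decompose leaf/1: node(node(S,mk(5,b)),wrap(d)) ≐ node(node(N,W),wrap(b)).
Decompose node/2: node(S,mk(5,b)) ≐ node(N,W),  wrap(d) ≐ wrap(b).
Decompose node/2: S ≐ N,  mk(5,b) ≐ W.
Bind S := N; substituting into the one remaining equation that mentions S gives: wrap(mk(a,mk(N,A))) ≐ wrap(mk(a,mk(node(a,b),node(a,node(N,W))))). Substituting into the earlier binding gives V := node(a,node(N,W)).
Bind W := mk(5,b); substituting into the one remaining equation that mentions W gives: wrap(mk(a,mk(N,A))) ≐ wrap(mk(a,mk(node(a,b),node(a,node(N,mk(5,b)))))). Substituting into the earlier binding gives V := node(a,node(N,mk(5,b))).
Decompose wrap/1: d ≐ b.
Clash: constants d and b differ; no unifier exists.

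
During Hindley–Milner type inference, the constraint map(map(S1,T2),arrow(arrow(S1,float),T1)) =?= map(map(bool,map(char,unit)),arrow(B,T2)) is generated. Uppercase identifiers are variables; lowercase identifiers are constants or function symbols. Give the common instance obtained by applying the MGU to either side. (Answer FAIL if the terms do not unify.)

map(map(bool,map(char,unit)),arrow(arrow(bool,float),map(char,unit)))

Decompose map/2: map(S1,T2) =?= map(bool,map(char,unit)),  arrow(arrow(S1,float),T1) =?= arrow(B,T2).
Decompose map/2: S1 =?= bool,  T2 =?= map(char,unit).
Bind S1 := bool; substituting into the one remaining equation that mentions S1 gives: arrow(arrow(bool,float),T1) =?= arrow(B,T2).
Bind T2 := map(char,unit); substituting into the remaining equation gives: arrow(arrow(bool,float),T1) =?= arrow(B,map(char,unit)).
Decompose arrow/2: arrow(bool,float) =?= B,  T1 =?= map(char,unit).
Bind B := arrow(bool,float); no other remaining equation mentions B.
Bind T1 := map(char,unit).
Applying the MGU to either side gives map(map(bool,map(char,unit)),arrow(arrow(bool,float),map(char,unit))).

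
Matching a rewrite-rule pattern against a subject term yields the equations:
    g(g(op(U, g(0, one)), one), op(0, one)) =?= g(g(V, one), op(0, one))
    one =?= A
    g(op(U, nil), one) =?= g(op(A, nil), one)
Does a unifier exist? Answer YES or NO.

Decompose g/2: g(op(U, g(0, one)), one) =?= g(V, one),  op(0, one) =?= op(0, one).
Decompose g/2: op(U, g(0, one)) =?= V,  one =?= one.
Bind V := op(U, g(0, one)); no other remaining equation mentions V.
Delete trivial equation one =?= one.
Delete trivial equation op(0, one) =?= op(0, one).
Bind A := one; substituting into the remaining equation gives: g(op(U, nil), one) =?= g(op(one, nil), one).
Decompose g/2: op(U, nil) =?= op(one, nil),  one =?= one.
Decompose op/2: U =?= one,  nil =?= nil.
Bind U := one; no other remaining equation mentions U. Substituting into the earlier binding gives V := op(one, g(0, one)).
Delete trivial equation nil =?= nil.
Delete trivial equation one =?= one.
No equations remain and no clash or occurs-check failure arose, so a unifier exists.

YES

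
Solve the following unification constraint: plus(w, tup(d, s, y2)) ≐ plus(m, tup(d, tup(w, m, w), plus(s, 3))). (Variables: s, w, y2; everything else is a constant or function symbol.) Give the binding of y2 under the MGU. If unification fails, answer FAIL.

plus(tup(m, m, m), 3)

Decompose plus/2: w ≐ m,  tup(d, s, y2) ≐ tup(d, tup(w, m, w), plus(s, 3)).
Bind w := m; substituting into the remaining equation gives: tup(d, s, y2) ≐ tup(d, tup(m, m, m), plus(s, 3)).
Decompose tup/3: d ≐ d,  s ≐ tup(m, m, m),  y2 ≐ plus(s, 3).
Delete trivial equation d ≐ d.
Bind s := tup(m, m, m); substituting into the remaining equation gives: y2 ≐ plus(tup(m, m, m), 3).
Bind y2 := plus(tup(m, m, m), 3).
MGU = { w := m, s := tup(m, m, m), y2 := plus(tup(m, m, m), 3) }, so y2 := plus(tup(m, m, m), 3).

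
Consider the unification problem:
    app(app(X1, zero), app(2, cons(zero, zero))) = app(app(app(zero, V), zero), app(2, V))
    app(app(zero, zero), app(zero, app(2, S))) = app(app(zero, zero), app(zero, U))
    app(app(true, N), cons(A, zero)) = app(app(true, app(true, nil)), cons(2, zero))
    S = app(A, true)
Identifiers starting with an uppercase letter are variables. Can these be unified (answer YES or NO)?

YES

Decompose app/2: app(X1, zero) = app(app(zero, V), zero),  app(2, cons(zero, zero)) = app(2, V).
Decompose app/2: X1 = app(zero, V),  zero = zero.
Bind X1 := app(zero, V); no other remaining equation mentions X1.
Delete trivial equation zero = zero.
Decompose app/2: 2 = 2,  cons(zero, zero) = V.
Delete trivial equation 2 = 2.
Bind V := cons(zero, zero); no other remaining equation mentions V. Substituting into the earlier binding gives X1 := app(zero, cons(zero, zero)).
Decompose app/2: app(zero, zero) = app(zero, zero),  app(zero, app(2, S)) = app(zero, U).
Delete trivial equation app(zero, zero) = app(zero, zero).
Decompose app/2: zero = zero,  app(2, S) = U.
Delete trivial equation zero = zero.
Bind U := app(2, S); no other remaining equation mentions U.
Decompose app/2: app(true, N) = app(true, app(true, nil)),  cons(A, zero) = cons(2, zero).
Decompose app/2: true = true,  N = app(true, nil).
Delete trivial equation true = true.
Bind N := app(true, nil); no other remaining equation mentions N.
Decompose cons/2: A = 2,  zero = zero.
Bind A := 2; substituting into the one remaining equation that mentions A gives: S = app(2, true).
Delete trivial equation zero = zero.
Bind S := app(2, true). Substituting into the earlier binding gives U := app(2, app(2, true)).
No equations remain and no clash or occurs-check failure arose, so a unifier exists.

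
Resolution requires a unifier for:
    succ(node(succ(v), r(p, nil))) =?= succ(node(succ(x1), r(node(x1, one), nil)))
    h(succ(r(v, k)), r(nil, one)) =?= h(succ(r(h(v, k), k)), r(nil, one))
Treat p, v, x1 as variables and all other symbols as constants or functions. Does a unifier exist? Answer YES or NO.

Decompose succ/1: node(succ(v), r(p, nil)) =?= node(succ(x1), r(node(x1, one), nil)).
Decompose node/2: succ(v) =?= succ(x1),  r(p, nil) =?= r(node(x1, one), nil).
Decompose succ/1: v =?= x1.
Bind v := x1; substituting into the one remaining equation that mentions v gives: h(succ(r(x1, k)), r(nil, one)) =?= h(succ(r(h(x1, k), k)), r(nil, one)).
Decompose r/2: p =?= node(x1, one),  nil =?= nil.
Bind p := node(x1, one); no other remaining equation mentions p.
Delete trivial equation nil =?= nil.
Decompose h/2: succ(r(x1, k)) =?= succ(r(h(x1, k), k)),  r(nil, one) =?= r(nil, one).
Decompose succ/1: r(x1, k) =?= r(h(x1, k), k).
Decompose r/2: x1 =?= h(x1, k),  k =?= k.
Occurs check fails: x1 occurs in h(x1, k); the equation x1 =?= h(x1, k) has no finite solution.

NO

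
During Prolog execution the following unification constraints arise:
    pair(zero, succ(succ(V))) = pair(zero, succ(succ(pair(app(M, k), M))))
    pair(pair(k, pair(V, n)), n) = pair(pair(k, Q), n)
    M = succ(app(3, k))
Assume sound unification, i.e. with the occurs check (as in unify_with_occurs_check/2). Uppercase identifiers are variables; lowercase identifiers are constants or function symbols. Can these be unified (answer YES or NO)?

Decompose pair/2: zero = zero,  succ(succ(V)) = succ(succ(pair(app(M, k), M))).
Delete trivial equation zero = zero.
Decompose succ/1: succ(V) = succ(pair(app(M, k), M)).
Decompose succ/1: V = pair(app(M, k), M).
Bind V := pair(app(M, k), M); substituting into the one remaining equation that mentions V gives: pair(pair(k, pair(pair(app(M, k), M), n)), n) = pair(pair(k, Q), n).
Decompose pair/2: pair(k, pair(pair(app(M, k), M), n)) = pair(k, Q),  n = n.
Decompose pair/2: k = k,  pair(pair(app(M, k), M), n) = Q.
Delete trivial equation k = k.
Bind Q := pair(pair(app(M, k), M), n); no other remaining equation mentions Q.
Delete trivial equation n = n.
Bind M := succ(app(3, k)). Substituting into the earlier bindings gives V := pair(app(succ(app(3, k)), k), succ(app(3, k))), Q := pair(pair(app(succ(app(3, k)), k), succ(app(3, k))), n).
No equations remain and no clash or occurs-check failure arose, so a unifier exists.

YES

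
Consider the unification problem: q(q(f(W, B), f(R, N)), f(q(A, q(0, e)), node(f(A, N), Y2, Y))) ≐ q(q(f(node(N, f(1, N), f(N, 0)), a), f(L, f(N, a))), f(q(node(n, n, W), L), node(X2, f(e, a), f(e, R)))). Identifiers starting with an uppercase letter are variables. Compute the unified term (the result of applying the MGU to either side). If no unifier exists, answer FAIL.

FAIL

Decompose q/2: q(f(W, B), f(R, N)) ≐ q(f(node(N, f(1, N), f(N, 0)), a), f(L, f(N, a))),  f(q(A, q(0, e)), node(f(A, N), Y2, Y)) ≐ f(q(node(n, n, W), L), node(X2, f(e, a), f(e, R))).
Decompose q/2: f(W, B) ≐ f(node(N, f(1, N), f(N, 0)), a),  f(R, N) ≐ f(L, f(N, a)).
Decompose f/2: W ≐ node(N, f(1, N), f(N, 0)),  B ≐ a.
Bind W := node(N, f(1, N), f(N, 0)); substituting into the one remaining equation that mentions W gives: f(q(A, q(0, e)), node(f(A, N), Y2, Y)) ≐ f(q(node(n, n, node(N, f(1, N), f(N, 0))), L), node(X2, f(e, a), f(e, R))).
Bind B := a; no other remaining equation mentions B.
Decompose f/2: R ≐ L,  N ≐ f(N, a).
Bind R := L; substituting into the one remaining equation that mentions R gives: f(q(A, q(0, e)), node(f(A, N), Y2, Y)) ≐ f(q(node(n, n, node(N, f(1, N), f(N, 0))), L), node(X2, f(e, a), f(e, L))).
Occurs check fails: N occurs in f(N, a); the equation N ≐ f(N, a) has no finite solution.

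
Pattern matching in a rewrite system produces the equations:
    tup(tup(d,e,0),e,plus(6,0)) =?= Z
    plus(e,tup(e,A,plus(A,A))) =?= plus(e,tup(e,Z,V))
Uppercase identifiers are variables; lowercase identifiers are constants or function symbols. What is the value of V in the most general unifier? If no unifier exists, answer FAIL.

plus(tup(tup(d,e,0),e,plus(6,0)),tup(tup(d,e,0),e,plus(6,0)))

Bind Z := tup(tup(d,e,0),e,plus(6,0)); substituting into the remaining equation gives: plus(e,tup(e,A,plus(A,A))) =?= plus(e,tup(e,tup(tup(d,e,0),e,plus(6,0)),V)).
Decompose plus/2: e =?= e,  tup(e,A,plus(A,A)) =?= tup(e,tup(tup(d,e,0),e,plus(6,0)),V).
Delete trivial equation e =?= e.
Decompose tup/3: e =?= e,  A =?= tup(tup(d,e,0),e,plus(6,0)),  plus(A,A) =?= V.
Delete trivial equation e =?= e.
Bind A := tup(tup(d,e,0),e,plus(6,0)); substituting into the remaining equation gives: plus(tup(tup(d,e,0),e,plus(6,0)),tup(tup(d,e,0),e,plus(6,0))) =?= V.
Bind V := plus(tup(tup(d,e,0),e,plus(6,0)),tup(tup(d,e,0),e,plus(6,0))).
MGU = { Z -> tup(tup(d,e,0),e,plus(6,0)), A -> tup(tup(d,e,0),e,plus(6,0)), V -> plus(tup(tup(d,e,0),e,plus(6,0)),tup(tup(d,e,0),e,plus(6,0))) }, so V -> plus(tup(tup(d,e,0),e,plus(6,0)),tup(tup(d,e,0),e,plus(6,0))).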